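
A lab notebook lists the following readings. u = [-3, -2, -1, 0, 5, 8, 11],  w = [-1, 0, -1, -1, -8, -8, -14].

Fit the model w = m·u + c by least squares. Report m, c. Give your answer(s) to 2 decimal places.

m = -0.95, c = -2.27

Sums needed: Σu·u = 224, Σu = 18, Σ1 = 7.
And Σu·w = -254, Σw = -33.
det = 224·7 − 18² = 1244.
m = ((-254)·7 − 18·(-33))/1244 = -296/311; c = (224·(-33) − 18·(-254))/1244 = -705/311.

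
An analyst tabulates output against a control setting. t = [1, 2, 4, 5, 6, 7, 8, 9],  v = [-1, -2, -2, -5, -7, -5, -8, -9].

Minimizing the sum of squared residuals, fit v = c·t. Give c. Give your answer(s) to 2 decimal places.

XᵀX·[c]ᵀ = Xᵀv reads: 276·c = -260.
(Σt·t = 276, Σt·v = -260.)
Hence c = -260 / 276 ≈ -0.942029.

c = -0.94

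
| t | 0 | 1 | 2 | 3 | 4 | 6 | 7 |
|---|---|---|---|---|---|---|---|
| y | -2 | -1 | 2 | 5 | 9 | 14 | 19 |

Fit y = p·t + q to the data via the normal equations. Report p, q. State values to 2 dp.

AᵀA·[p, q]ᵀ = Aᵀy reads: 115·p + 23·q = 271;  23·p + 7·q = 46.
Δ = 115·7 − 23² = 276.
p = (271·7 − 23·46)/276 = 839/276; q = (115·46 − 23·271)/276 = -41/12.

p = 3.04, q = -3.42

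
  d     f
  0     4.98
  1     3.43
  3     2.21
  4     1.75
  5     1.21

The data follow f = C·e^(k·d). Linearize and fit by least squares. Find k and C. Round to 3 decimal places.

Linearized form: ln f = k·d + ln C. From the 5 transformed points,
Σd = 13.0000, Σ(d)² = 51.0000, Σln f = 4.3812, Σd·ln f = 6.8031.
Equations: 51.0000·k + 13.0000·ln C = 6.8031;  13.0000·k + 5·ln C = 4.3812.
Solving (det = 86.0000): k = -0.26675, ln C = 1.56979, so C = exp(1.56979) = 4.80563.

k = -0.267, C = 4.806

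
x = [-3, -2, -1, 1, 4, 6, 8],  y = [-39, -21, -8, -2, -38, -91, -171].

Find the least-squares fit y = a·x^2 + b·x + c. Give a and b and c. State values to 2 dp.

The normal equations are: 5747·a + 757·b + 131·c = -15273;  757·a + 131·b + 13·c = -1901;  131·a + 13·b + 7·c = -370.
(Σx^2·x^2 = 5747, Σx^2·x = 757, Σx^2 = 131, Σx·x = 131, Σx = 13, Σ1 = 7, Σx^2·y = -15273, Σx·y = -1901, Σy = -370.)
Row-reducing yields a = -29372/9651, b = 126295/38604, c = -25447/12868.

a = -3.04, b = 3.27, c = -1.98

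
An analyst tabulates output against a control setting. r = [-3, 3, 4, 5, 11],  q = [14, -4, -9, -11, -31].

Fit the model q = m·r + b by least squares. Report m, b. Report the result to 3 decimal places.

m = -3.220, b = 4.680

Forming MᵀM = [[180, 20]; [20, 5]] and Mᵀq = [-486, -41]ᵀ gives MᵀM·[m, b]ᵀ = Mᵀq.
Eliminating b: 5·(row 1) − 20·(row 2) gives 500·m = 5·(-486) − 20·(-41) = -1610, so m = -161/50.
Then b = ((-41) − 20·(-161/50))/5 = 117/25.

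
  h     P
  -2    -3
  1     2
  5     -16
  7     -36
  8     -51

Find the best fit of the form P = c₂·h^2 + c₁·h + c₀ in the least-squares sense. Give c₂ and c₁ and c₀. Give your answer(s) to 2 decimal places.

Normal-equation sums: Σh^2·h^2 = 7139, Σh^2·h = 973, Σh^2 = 143, Σh·h = 143, Σh = 19, Σ1 = 5.
For MᵀP: Σh^2·P = -5438, Σh·P = -732, ΣP = -104.
MᵀM·[c₂, c₁, c₀]ᵀ = MᵀP becomes [[7139, 973, 143]; [973, 143, 19]; [143, 19, 5]]·[c₂, c₁, c₀]ᵀ = [-5438, -732, -104]ᵀ.
Solving the 3×3 system (Gaussian elimination) gives c₂ = -12389/13053, c₁ = 4360/4351, c₀ = 33119/13053.

c₂ = -0.95, c₁ = 1.00, c₀ = 2.54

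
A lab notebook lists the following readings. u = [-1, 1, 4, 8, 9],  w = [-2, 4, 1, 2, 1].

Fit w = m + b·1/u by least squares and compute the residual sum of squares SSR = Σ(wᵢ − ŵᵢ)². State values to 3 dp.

The normal equations are: 5·m + (35/72)·b = 6;  (35/72)·m + (10837/5184)·b = 119/18.
(Σ1 = 5, Σ1/u = 35/72, Σ1/u·1/u = 10837/5184, Σw = 6, Σ1/u·w = 119/18.)
Determinant 5·(10837/5184) − (35/72)² = 1655/162.
m = (6·(10837/5184) − (35/72)·(119/18))/(1655/162) = 24181/26480; b = (5·(119/18) − (35/72)·6)/(1655/162) = 1953/662.
Residuals: 979/26480, 3619/26480, -17231/26480, 9507/13240, -6381/26480; SSR = 13467/13240.

SSR = 1.017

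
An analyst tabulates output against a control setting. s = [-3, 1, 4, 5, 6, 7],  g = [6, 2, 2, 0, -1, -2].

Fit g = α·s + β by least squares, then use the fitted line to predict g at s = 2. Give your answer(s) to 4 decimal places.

ĝ = 2.1538

Entries of AᵀA: Σs·s = 136, Σs = 20, Σ1 = 6.
Moment sums: Σs·g = -28, Σg = 7.
AᵀA·[α, β]ᵀ = Aᵀg becomes [[136, 20]; [20, 6]]·[α, β]ᵀ = [-28, 7]ᵀ.
Eliminating β: 6·(row 1) − 20·(row 2) gives 416·α = 6·(-28) − 20·7 = -308, so α = -77/104.
Then β = (7 − 20·(-77/104))/6 = 189/52.
At s = 2: ĝ = (-77/104)·(2) + (189/52)·(1) = 28/13.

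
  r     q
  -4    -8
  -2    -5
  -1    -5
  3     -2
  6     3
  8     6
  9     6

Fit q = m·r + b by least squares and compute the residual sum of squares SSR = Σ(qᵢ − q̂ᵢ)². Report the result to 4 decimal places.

SSR = 4.2760

Entries of XᵀX: Σr·r = 211, Σr = 19, Σ1 = 7.
And Σr·q = 161, Σq = -5.
Δ = 211·7 − 19² = 1116.
m = (161·7 − 19·(-5))/1116 = 611/558; b = (211·(-5) − 19·161)/1116 = -2057/558.
Residuals: 37/558, 163/186, -61/279, -446/279, 65/558, 517/558, -47/279; SSR = 1193/279.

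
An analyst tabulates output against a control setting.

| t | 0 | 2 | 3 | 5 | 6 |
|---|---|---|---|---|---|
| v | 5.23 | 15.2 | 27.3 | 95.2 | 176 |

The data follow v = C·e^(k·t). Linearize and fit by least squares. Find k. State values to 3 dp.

Linearized form: ln v = k·t + ln C. From the 5 transformed points,
XᵀX = [[74.0000, 16.0000]; [16.0000, 5]], rhs = [69.1661, 17.4091]ᵀ  (here Σt = 16.0000, Σ(t)² = 74.0000, Σln v = 17.4091, Σt·ln v = 69.1661).
Δ = 74.0000·5 − (16.0000)² = 114.0000; k = (69.1661·5 − 16.0000·17.4091)/114.0000 = 0.59022, ln C = (74.0000·17.4091 − 16.0000·69.1661)/114.0000 = 1.59310.

k = 0.590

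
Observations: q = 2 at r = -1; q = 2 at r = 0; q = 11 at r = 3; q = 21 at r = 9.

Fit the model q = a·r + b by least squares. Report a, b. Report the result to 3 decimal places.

Entries of MᵀM: Σr·r = 91, Σr = 11, Σ1 = 4.
Right-hand side: Σr·q = 220, Σq = 36.
So MᵀM·[a, b]ᵀ = Mᵀq: [[91, 11]; [11, 4]]·[a, b]ᵀ = [220, 36]ᵀ.
Eliminating b: 4·(row 1) − 11·(row 2) gives 243·a = 4·220 − 11·36 = 484, so a = 484/243.
Then b = (36 − 11·(484/243))/4 = 856/243.

a = 1.992, b = 3.523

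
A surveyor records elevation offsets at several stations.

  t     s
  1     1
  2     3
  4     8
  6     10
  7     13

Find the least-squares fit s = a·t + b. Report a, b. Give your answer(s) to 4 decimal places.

a = 1.9231, b = -0.6923

Sums needed: Σt·t = 106, Σt = 20, Σ1 = 5.
And Σt·s = 190, Σs = 35.
Determinant 106·5 − 20² = 130.
a = (190·5 − 20·35)/130 = 25/13; b = (106·35 − 20·190)/130 = -9/13.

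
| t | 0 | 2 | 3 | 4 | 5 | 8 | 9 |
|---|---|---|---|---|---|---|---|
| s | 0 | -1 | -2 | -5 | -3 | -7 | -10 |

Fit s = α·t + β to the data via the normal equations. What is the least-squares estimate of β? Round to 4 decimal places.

β = 0.6644

With design matrix X, XᵀX = [[199, 31]; [31, 7]] and Xᵀs = [-189, -28]ᵀ.
Eliminating β: 7·(row 1) − 31·(row 2) gives 432·α = 7·(-189) − 31·(-28) = -455, so α = -455/432.
Then β = ((-28) − 31·(-455/432))/7 = 287/432.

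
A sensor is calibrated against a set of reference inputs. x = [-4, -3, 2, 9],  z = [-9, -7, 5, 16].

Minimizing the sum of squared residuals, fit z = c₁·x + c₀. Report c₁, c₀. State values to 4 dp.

The normal equations are: 110·c₁ + 4·c₀ = 211;  4·c₁ + 4·c₀ = 5.
(Σx·x = 110, Σx = 4, Σ1 = 4, Σx·z = 211, Σz = 5.)
Eliminating c₀: 4·(row 1) − 4·(row 2) gives 424·c₁ = 4·211 − 4·5 = 824, so c₁ = 103/53.
Then c₀ = (5 − 4·(103/53))/4 = -147/212.

c₁ = 1.9434, c₀ = -0.6934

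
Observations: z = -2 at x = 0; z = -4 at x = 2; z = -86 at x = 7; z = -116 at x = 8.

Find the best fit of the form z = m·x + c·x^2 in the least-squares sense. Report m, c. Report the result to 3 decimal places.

The normal equations are: 117·m + 863·c = -1538;  863·m + 6513·c = -11654.
(Σx·x = 117, Σx·x^2 = 863, Σx^2·x^2 = 6513, Σx·z = -1538, Σx^2·z = -11654.)
Determinant 117·6513 − 863² = 17252.
m = ((-1538)·6513 − 863·(-11654))/17252 = 10102/4313; c = (117·(-11654) − 863·(-1538))/17252 = -9056/4313.

m = 2.342, c = -2.100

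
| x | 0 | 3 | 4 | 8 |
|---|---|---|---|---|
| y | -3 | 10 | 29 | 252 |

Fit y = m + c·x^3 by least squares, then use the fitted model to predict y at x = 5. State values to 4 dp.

ŷ = 59.1688

AᵀA·[m, c]ᵀ = Aᵀy reads: 4·m + 603·c = 288;  603·m + 266969·c = 131150.
det = 4·266969 − 603² = 704267.
m = (288·266969 − 603·131150)/704267 = -2196378/704267; c = (4·131150 − 603·288)/704267 = 350936/704267.
At x = 5: ŷ = (-2196378/704267)·(1) + (350936/704267)·(125) = 41670622/704267.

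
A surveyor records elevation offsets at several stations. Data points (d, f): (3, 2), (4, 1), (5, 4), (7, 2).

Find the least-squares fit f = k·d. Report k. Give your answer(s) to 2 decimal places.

From the data, Σd·d = 99.
And Σd·f = 44.
k = 44/99 = 0.444444.

k = 0.44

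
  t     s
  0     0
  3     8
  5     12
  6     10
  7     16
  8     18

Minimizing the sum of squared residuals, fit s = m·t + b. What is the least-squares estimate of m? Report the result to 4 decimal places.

m = 2.1167

With design matrix M, MᵀM = [[183, 29]; [29, 6]] and Mᵀs = [400, 64]ᵀ.
det = 183·6 − 29² = 257.
m = (400·6 − 29·64)/257 = 544/257; b = (183·64 − 29·400)/257 = 112/257.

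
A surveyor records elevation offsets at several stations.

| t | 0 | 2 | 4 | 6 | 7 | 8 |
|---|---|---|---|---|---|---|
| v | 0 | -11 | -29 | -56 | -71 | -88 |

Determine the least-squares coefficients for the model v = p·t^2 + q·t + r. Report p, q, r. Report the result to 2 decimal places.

p = -0.91, q = -3.77, r = 0.12

Forming AᵀA = [[8065, 1143, 169]; [1143, 169, 27]; [169, 27, 6]] and Aᵀv = [-11635, -1675, -255]ᵀ gives AᵀA·[p, q, r]ᵀ = Aᵀv.
Solving the 3×3 system (Gaussian elimination) gives p = -5835/6404, q = -24131/6404, r = 193/1601.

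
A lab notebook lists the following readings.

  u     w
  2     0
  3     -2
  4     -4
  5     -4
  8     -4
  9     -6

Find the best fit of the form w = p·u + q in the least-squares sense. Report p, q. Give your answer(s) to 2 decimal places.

p = -0.64, q = -0.05

Sums needed: Σu·u = 199, Σu = 31, Σ1 = 6.
And Σu·w = -128, Σw = -20.
So MᵀM·[p, q]ᵀ = Mᵀw: [[199, 31]; [31, 6]]·[p, q]ᵀ = [-128, -20]ᵀ.
Determinant 199·6 − 31² = 233.
p = ((-128)·6 − 31·(-20))/233 = -148/233; q = (199·(-20) − 31·(-128))/233 = -12/233.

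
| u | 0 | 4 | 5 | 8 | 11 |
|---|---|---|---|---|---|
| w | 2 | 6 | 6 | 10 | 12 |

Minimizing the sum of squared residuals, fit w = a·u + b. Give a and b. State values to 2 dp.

a = 0.93, b = 1.99

Forming XᵀX = [[226, 28]; [28, 5]] and Xᵀw = [266, 36]ᵀ gives XᵀX·[a, b]ᵀ = Xᵀw.
Eliminating b: 5·(row 1) − 28·(row 2) gives 346·a = 5·266 − 28·36 = 322, so a = 161/173.
Then b = (36 − 28·(161/173))/5 = 344/173.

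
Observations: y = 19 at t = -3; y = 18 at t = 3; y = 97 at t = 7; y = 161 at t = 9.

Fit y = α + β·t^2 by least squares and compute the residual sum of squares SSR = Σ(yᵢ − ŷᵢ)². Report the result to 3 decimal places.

SSR = 0.816

Setting ∂/∂α … = 0 gives: 4·α + 148·β = 295;  148·α + 9124·β = 18127.
det = 4·9124 − 148² = 14592.
α = (295·9124 − 148·18127)/14592 = 183/304; β = (4·18127 − 148·295)/14592 = 601/304.
Residuals: 23/38, -15/38, -9/19, 5/19; SSR = 31/38.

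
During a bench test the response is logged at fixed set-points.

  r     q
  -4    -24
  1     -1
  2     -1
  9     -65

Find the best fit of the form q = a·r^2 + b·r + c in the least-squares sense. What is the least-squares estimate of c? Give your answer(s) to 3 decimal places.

The normal equations are: 6834·a + 674·b + 102·c = -5654;  674·a + 102·b + 8·c = -492;  102·a + 8·b + 4·c = -91.
Solving the 3×3 system (Gaussian elimination) gives a = -140981/143138, b = 254515/143138, c = -85202/71569.

c = -1.190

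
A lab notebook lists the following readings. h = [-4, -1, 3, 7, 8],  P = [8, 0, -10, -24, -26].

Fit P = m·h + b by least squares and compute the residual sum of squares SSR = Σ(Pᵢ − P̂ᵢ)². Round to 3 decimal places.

Compute the Gram sums: Σh·h = 139, Σh = 13, Σ1 = 5.
For AᵀP: Σh·P = -438, ΣP = -52.
Normal equations: [[139, 13]; [13, 5]]·[m, b]ᵀ = [-438, -52]ᵀ.
det = 139·5 − 13² = 526.
m = ((-438)·5 − 13·(-52))/526 = -757/263; b = (139·(-52) − 13·(-438))/526 = -767/263.
Residuals: -157/263, 10/263, 408/263, -246/263, -15/263; SSR = 958/263.

SSR = 3.643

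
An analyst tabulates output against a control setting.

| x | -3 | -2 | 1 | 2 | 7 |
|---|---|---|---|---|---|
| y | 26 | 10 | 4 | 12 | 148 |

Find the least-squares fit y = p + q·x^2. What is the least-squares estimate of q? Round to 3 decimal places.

q = 3.029

Normal-equation sums: Σ1 = 5, Σx^2 = 67, Σx^2·x^2 = 2515.
And Σy = 200, Σx^2·y = 7578.
Δ = 5·2515 − 67² = 8086.
p = (200·2515 − 67·7578)/8086 = -2363/4043; q = (5·7578 − 67·200)/8086 = 12245/4043.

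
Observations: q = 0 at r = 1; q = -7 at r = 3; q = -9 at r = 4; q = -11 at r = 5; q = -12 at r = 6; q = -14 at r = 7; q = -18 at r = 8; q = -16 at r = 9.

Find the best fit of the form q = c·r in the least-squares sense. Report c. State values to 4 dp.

c = -2.0285

The normal equations are: 281·c = -570.
Hence c = -570 / 281 ≈ -2.02847.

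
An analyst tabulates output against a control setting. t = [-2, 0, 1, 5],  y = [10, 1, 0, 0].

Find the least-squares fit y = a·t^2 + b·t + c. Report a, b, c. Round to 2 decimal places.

a = 0.52, b = -2.97, c = 1.79

The normal system XᵀX·[a, b, c]ᵀ = Xᵀy is [[642, 118, 30]; [118, 30, 4]; [30, 4, 4]]·[a, b, c]ᵀ = [40, -20, 11]ᵀ.
Inverting the 3×3 Gram matrix, [a, b, c]ᵀ = [1623/3098, -9187/3098, 2767/1549]ᵀ.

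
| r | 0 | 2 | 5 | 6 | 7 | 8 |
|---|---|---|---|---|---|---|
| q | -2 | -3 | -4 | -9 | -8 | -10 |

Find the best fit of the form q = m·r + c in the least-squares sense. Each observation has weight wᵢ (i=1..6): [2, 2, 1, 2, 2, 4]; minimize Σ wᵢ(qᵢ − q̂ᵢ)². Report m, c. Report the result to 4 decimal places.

m = -1.0419, c = -1.3992

Forming AᵀWA = [[459, 67]; [67, 13]] and AᵀWq = [-572, -88]ᵀ gives AᵀWA·[m, c]ᵀ = AᵀWq.
det = 459·13 − 67² = 1478.
m = ((-572)·13 − 67·(-88))/1478 = -770/739; c = (459·(-88) − 67·(-572))/1478 = -1034/739.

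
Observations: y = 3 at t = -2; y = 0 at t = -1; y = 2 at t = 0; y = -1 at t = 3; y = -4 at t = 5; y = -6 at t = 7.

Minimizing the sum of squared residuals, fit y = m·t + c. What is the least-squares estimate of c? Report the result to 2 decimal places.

c = 0.84

Forming XᵀX = [[88, 12]; [12, 6]] and Xᵀy = [-71, -6]ᵀ gives XᵀX·[m, c]ᵀ = Xᵀy.
Δ = 88·6 − 12² = 384.
m = ((-71)·6 − 12·(-6))/384 = -59/64; c = (88·(-6) − 12·(-71))/384 = 27/32.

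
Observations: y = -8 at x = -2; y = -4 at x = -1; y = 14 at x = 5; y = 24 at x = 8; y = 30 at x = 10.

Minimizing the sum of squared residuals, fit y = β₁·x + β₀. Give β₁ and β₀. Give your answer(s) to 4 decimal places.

Setting ∂/∂β₁ … = 0 gives: 194·β₁ + 20·β₀ = 582;  20·β₁ + 5·β₀ = 56.
det = 194·5 − 20² = 570.
β₁ = (582·5 − 20·56)/570 = 179/57; β₀ = (194·56 − 20·582)/570 = -388/285.

β₁ = 3.1404, β₀ = -1.3614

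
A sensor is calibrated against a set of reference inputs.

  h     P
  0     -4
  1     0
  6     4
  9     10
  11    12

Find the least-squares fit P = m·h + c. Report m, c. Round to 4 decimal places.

Entries of MᵀM: Σh·h = 239, Σh = 27, Σ1 = 5.
For MᵀP: Σh·P = 246, ΣP = 22.
So MᵀM·[m, c]ᵀ = MᵀP: [[239, 27]; [27, 5]]·[m, c]ᵀ = [246, 22]ᵀ.
Determinant 239·5 − 27² = 466.
m = (246·5 − 27·22)/466 = 318/233; c = (239·22 − 27·246)/466 = -692/233.

m = 1.3648, c = -2.9700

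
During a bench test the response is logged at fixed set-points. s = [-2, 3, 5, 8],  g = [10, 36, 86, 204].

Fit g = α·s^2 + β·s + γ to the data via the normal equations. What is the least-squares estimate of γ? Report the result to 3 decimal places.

Compute the Gram sums: Σs^2·s^2 = 4818, Σs^2·s = 656, Σs^2 = 102, Σs·s = 102, Σs = 14, Σ1 = 4.
Moment sums: Σs^2·g = 15570, Σs·g = 2150, Σg = 336.
Inverting the 3×3 Gram matrix, [α, β, γ]ᵀ = [3994/1405, 3288/1405, 933/281]ᵀ.

γ = 3.320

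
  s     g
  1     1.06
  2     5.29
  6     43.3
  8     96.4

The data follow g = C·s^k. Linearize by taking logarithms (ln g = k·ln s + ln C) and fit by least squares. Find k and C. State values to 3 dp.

Linearized form: ln g = k·ln s + ln C. From the 4 transformed points,
Σln s = 4.5643, Σ(ln s)² = 8.0149, Σln g = 10.0607, Σln s·ln g = 17.4062.
Equations: 8.0149·k + 4.5643·ln C = 17.4062;  4.5643·k + 4·ln C = 10.0607.
Δ = 8.0149·4 − (4.5643)² = 11.2265; k = (17.4062·4 − 4.5643·10.0607)/11.2265 = 2.11145, ln C = (8.0149·10.0607 − 4.5643·17.4062)/11.2265 = 0.10583, so C = exp(0.10583) = 1.11164.

k = 2.111, C = 1.112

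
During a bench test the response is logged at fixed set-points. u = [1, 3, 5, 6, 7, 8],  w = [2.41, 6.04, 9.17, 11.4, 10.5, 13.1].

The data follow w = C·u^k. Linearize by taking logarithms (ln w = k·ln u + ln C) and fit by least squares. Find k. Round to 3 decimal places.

Linearized form: ln w = k·ln u + ln C. From the 6 transformed points,
Σln u = 8.5252, Σ(ln u)² = 15.1183, Σln w = 12.2516, Σln u·ln w = 19.8278.
Normal system: [[15.1183, 8.5252]; [8.5252, 6]]·[k, ln C]ᵀ = [19.8278, 12.2516]ᵀ.
Slope k = (n·Σln u·ln w − Σln u·Σln w)/(n·Σ(ln u)² − (Σln u)²) = (6·19.8278 − 8.5252·12.2516)/18.0313 = 0.80527; ln C = (Σln w − k·Σln u)/n = 0.89776.

k = 0.805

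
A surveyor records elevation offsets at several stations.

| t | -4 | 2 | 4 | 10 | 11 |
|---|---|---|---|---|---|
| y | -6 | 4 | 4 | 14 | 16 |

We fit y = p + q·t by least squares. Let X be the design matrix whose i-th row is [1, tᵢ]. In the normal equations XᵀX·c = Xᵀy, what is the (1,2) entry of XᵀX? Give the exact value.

Row 1 ↔ basis 1, column 2 ↔ basis t, so (XᵀX)_{1,2} = Σᵢ t = (1)·(-4) + (1)·(2) + (1)·(4) + (1)·(10) + (1)·(11) = 23.

23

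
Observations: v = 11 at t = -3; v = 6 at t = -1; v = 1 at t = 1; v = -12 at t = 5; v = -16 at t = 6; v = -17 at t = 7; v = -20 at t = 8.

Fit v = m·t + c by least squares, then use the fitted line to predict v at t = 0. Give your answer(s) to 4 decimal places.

Normal-equation sums: Σt·t = 185, Σt = 23, Σ1 = 7.
Right-hand side: Σt·v = -473, Σv = -47.
MᵀM·[m, c]ᵀ = Mᵀv becomes [[185, 23]; [23, 7]]·[m, c]ᵀ = [-473, -47]ᵀ.
det = 185·7 − 23² = 766.
m = ((-473)·7 − 23·(-47))/766 = -1115/383; c = (185·(-47) − 23·(-473))/766 = 1092/383.
At t = 0: v̂ = (-1115/383)·(0) + (1092/383)·(1) = 1092/383.

v̂ = 2.8512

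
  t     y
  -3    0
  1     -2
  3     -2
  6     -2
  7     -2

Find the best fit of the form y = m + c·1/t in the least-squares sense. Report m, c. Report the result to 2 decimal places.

Setting ∂/∂m … = 0 gives: 5·m + (55/42)·c = -8;  (55/42)·m + (249/196)·c = -23/7.
Eliminating c: (249/196)·(row 1) − (55/42)·(row 2) gives (2045/441)·m = (249/196)·(-8) − (55/42)·(-23/7) = -1723/294, so m = -5169/4090.
Then c = ((-23/7) − (55/42)·(-5169/4090))/(249/196) = -525/409.

m = -1.26, c = -1.28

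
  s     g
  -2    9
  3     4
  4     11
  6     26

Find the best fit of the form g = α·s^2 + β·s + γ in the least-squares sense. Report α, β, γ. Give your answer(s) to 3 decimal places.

α = 0.996, β = -1.822, γ = 1.320

With design matrix A, AᵀA = [[1649, 299, 65]; [299, 65, 11]; [65, 11, 4]] and Aᵀg = [1184, 194, 50]ᵀ.
Inverting the 3×3 Gram matrix, [α, β, γ]ᵀ = [1359/1364, -2485/1364, 450/341]ᵀ.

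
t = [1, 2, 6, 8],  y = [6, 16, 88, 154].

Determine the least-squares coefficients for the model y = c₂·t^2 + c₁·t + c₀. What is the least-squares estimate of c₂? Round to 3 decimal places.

Entries of MᵀM: Σt^2·t^2 = 5409, Σt^2·t = 737, Σt^2 = 105, Σt·t = 105, Σt = 17, Σ1 = 4.
For Mᵀy: Σt^2·y = 13094, Σt·y = 1798, Σy = 264.
Row-reducing yields c₂ = 2662/1171, c₁ = 538/1171, c₀ = 5122/1171.

c₂ = 2.273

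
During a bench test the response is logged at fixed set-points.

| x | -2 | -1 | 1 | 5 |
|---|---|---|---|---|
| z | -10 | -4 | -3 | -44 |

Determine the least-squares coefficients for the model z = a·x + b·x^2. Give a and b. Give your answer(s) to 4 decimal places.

The normal system MᵀM·[a, b]ᵀ = Mᵀz is [[31, 117]; [117, 643]]·[a, b]ᵀ = [-199, -1147]ᵀ.
det = 31·643 − 117² = 6244.
a = ((-199)·643 − 117·(-1147))/6244 = 3121/3122; b = (31·(-1147) − 117·(-199))/6244 = -6137/3122.

a = 0.9997, b = -1.9657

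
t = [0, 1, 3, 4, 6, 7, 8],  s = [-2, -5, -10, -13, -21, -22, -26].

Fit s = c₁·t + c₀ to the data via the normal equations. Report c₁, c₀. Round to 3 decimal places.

c₁ = -3.005, c₀ = -1.693

With design matrix X, XᵀX = [[175, 29]; [29, 7]] and Xᵀs = [-575, -99]ᵀ.
Δ = 175·7 − 29² = 384.
c₁ = ((-575)·7 − 29·(-99))/384 = -577/192; c₀ = (175·(-99) − 29·(-575))/384 = -325/192.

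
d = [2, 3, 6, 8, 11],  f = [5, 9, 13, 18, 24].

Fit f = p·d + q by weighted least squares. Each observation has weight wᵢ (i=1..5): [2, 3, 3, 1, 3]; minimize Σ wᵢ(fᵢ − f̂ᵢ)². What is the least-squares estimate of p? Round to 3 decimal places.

p = 1.993

Entries of AᵀWA: Σwᵢ·d·d = 570, Σwᵢ·d = 72, Σwᵢ·1 = 12.
Moment sums: Σwᵢ·d·f = 1271, Σwᵢ·f = 166.
det = 570·12 − 72² = 1656.
p = (1271·12 − 72·166)/1656 = 275/138; q = (570·166 − 72·1271)/1656 = 259/138.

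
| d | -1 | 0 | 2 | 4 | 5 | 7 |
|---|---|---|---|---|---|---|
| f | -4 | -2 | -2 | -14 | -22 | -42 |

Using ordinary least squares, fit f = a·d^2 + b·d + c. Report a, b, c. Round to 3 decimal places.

With design matrix M, MᵀM = [[3299, 539, 95]; [539, 95, 17]; [95, 17, 6]] and Mᵀf = [-2844, -460, -86]ᵀ.
Row-reducing yields a = -16573/16872, b = 17551/16872, c = -4859/2812.

a = -0.982, b = 1.040, c = -1.728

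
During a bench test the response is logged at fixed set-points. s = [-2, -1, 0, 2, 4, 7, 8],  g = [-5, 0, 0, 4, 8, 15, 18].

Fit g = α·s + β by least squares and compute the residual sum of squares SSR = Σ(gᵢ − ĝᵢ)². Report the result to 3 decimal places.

SSR = 5.952

The normal equations are: 138·α + 18·β = 299;  18·α + 7·β = 40.
(Σs·s = 138, Σs = 18, Σ1 = 7, Σs·g = 299, Σg = 40.)
Eliminating β: 7·(row 1) − 18·(row 2) gives 642·α = 7·299 − 18·40 = 1373, so α = 1373/642.
Then β = (40 − 18·(1373/642))/7 = 23/107.
Residuals: -301/321, 1235/642, -23/107, -158/321, -247/321, -119/642, 217/321; SSR = 3821/642.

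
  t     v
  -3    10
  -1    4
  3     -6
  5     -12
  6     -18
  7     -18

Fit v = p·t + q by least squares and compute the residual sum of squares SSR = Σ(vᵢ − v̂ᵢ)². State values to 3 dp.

Sums needed: Σt·t = 129, Σt = 17, Σ1 = 6.
Moment sums: Σt·v = -346, Σv = -40.
Normal equations: [[129, 17]; [17, 6]]·[p, q]ᵀ = [-346, -40]ᵀ.
Eliminating q: 6·(row 1) − 17·(row 2) gives 485·p = 6·(-346) − 17·(-40) = -1396, so p = -1396/485.
Then q = ((-40) − 17·(-1396/485))/6 = 722/485.
Residuals: -12/97, -178/485, 556/485, 438/485, -1076/485, 64/97; SSR = 3704/485.

SSR = 7.637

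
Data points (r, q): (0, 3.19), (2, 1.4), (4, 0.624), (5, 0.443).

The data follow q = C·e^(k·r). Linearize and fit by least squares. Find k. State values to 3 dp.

k = -0.398

Let Y = ln q. Fitting Y = k·r + ln C by least squares:
Σr = 11.0000, Σ(r)² = 45.0000, Σln q = 0.2107, Σr·ln q = -5.2844.
Equations: 45.0000·k + 11.0000·ln C = -5.2844;  11.0000·k + 4·ln C = 0.2107.
Slope k = (n·Σr·ln q − Σr·Σln q)/(n·Σ(r)² − (Σr)²) = (4·-5.2844 − 11.0000·0.2107)/59.0000 = -0.39755; ln C = (Σln q − k·Σr)/n = 1.14593.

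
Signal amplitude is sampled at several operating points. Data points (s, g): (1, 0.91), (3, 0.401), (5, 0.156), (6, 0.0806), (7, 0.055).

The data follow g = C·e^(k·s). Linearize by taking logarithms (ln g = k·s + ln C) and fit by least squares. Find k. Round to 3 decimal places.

k = -0.478

Let Y = ln g. Fitting Y = k·s + ln C by least squares:
XᵀX = [[120.0000, 22.0000]; [22.0000, 5]], rhs = [-47.5377, -8.2847]ᵀ  (here Σs = 22.0000, Σ(s)² = 120.0000, Σln g = -8.2847, Σs·ln g = -47.5377).
Δ = 120.0000·5 − (22.0000)² = 116.0000; k = (-47.5377·5 − 22.0000·-8.2847)/116.0000 = -0.47781, ln C = (120.0000·-8.2847 − 22.0000·-47.5377)/116.0000 = 0.44541.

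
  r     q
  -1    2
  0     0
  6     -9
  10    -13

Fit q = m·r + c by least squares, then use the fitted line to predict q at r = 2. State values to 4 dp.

q̂ = -2.5944

Setting ∂/∂m … = 0 gives: 137·m + 15·c = -186;  15·m + 4·c = -20.
Δ = 137·4 − 15² = 323.
m = ((-186)·4 − 15·(-20))/323 = -444/323; c = (137·(-20) − 15·(-186))/323 = 50/323.
At r = 2: q̂ = (-444/323)·(2) + (50/323)·(1) = -838/323.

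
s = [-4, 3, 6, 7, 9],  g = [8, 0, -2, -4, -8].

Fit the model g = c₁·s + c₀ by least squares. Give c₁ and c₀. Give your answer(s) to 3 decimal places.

c₁ = -1.156, c₀ = 3.654

With design matrix X, XᵀX = [[191, 21]; [21, 5]] and Xᵀg = [-144, -6]ᵀ.
Determinant 191·5 − 21² = 514.
c₁ = ((-144)·5 − 21·(-6))/514 = -297/257; c₀ = (191·(-6) − 21·(-144))/514 = 939/257.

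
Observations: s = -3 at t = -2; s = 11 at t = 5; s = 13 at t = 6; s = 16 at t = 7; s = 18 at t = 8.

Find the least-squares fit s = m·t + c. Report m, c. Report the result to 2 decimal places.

Forming MᵀM = [[178, 24]; [24, 5]] and Mᵀs = [395, 55]ᵀ gives MᵀM·[m, c]ᵀ = Mᵀs.
Eliminating c: 5·(row 1) − 24·(row 2) gives 314·m = 5·395 − 24·55 = 655, so m = 655/314.
Then c = (55 − 24·(655/314))/5 = 155/157.

m = 2.09, c = 0.99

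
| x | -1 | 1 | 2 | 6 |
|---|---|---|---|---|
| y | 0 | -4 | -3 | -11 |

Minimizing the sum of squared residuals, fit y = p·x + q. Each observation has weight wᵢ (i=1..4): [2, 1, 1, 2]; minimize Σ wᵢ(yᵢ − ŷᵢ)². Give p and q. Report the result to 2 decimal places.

p = -1.56, q = -1.46

Compute the Gram sums: Σwᵢ·x·x = 79, Σwᵢ·x = 13, Σwᵢ·1 = 6.
Right-hand side: Σwᵢ·x·y = -142, Σwᵢ·y = -29.
MᵀWM·[p, q]ᵀ = MᵀWy becomes [[79, 13]; [13, 6]]·[p, q]ᵀ = [-142, -29]ᵀ.
Eliminating q: 6·(row 1) − 13·(row 2) gives 305·p = 6·(-142) − 13·(-29) = -475, so p = -95/61.
Then q = ((-29) − 13·(-95/61))/6 = -89/61.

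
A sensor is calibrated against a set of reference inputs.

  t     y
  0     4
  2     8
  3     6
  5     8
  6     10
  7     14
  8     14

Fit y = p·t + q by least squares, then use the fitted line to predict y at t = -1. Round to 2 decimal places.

ŷ = 2.53

Sums needed: Σt·t = 187, Σt = 31, Σ1 = 7.
Moment sums: Σt·y = 344, Σy = 64.
MᵀM·[p, q]ᵀ = Mᵀy becomes [[187, 31]; [31, 7]]·[p, q]ᵀ = [344, 64]ᵀ.
Δ = 187·7 − 31² = 348.
p = (344·7 − 31·64)/348 = 106/87; q = (187·64 − 31·344)/348 = 326/87.
At t = -1: ŷ = (106/87)·(-1) + (326/87)·(1) = 220/87.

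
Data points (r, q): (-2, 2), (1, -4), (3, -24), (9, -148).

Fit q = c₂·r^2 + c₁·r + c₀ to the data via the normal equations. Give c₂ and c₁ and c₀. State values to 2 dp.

c₂ = -1.42, c₁ = -3.71, c₀ = 0.46

MᵀM·[c₂, c₁, c₀]ᵀ = Mᵀq reads: 6659·c₂ + 749·c₁ + 95·c₀ = -12200;  749·c₂ + 95·c₁ + 11·c₀ = -1412;  95·c₂ + 11·c₁ + 4·c₀ = -174.
(Σr^2·r^2 = 6659, Σr^2·r = 749, Σr^2 = 95, Σr·r = 95, Σr = 11, Σ1 = 4, Σr^2·q = -12200, Σr·q = -1412, Σq = -174.)
Solving the 3×3 system (Gaussian elimination) gives c₂ = -11176/7863, c₁ = -29174/7863, c₀ = 1206/2621.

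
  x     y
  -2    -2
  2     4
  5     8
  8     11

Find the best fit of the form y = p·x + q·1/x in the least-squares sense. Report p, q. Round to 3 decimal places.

p = 1.422, q = 0.517

Setting ∂/∂p … = 0 gives: 97·p + 4·q = 140;  4·p + (889/1600)·q = 239/40.
Determinant 97·(889/1600) − 4² = 60633/1600.
p = (140·(889/1600) − 4·(239/40))/(60633/1600) = 9580/6737; q = (97·(239/40) − 4·140)/(60633/1600) = 3480/6737.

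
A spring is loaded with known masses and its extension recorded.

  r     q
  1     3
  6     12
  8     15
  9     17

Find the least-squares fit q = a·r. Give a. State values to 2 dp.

With design matrix M, MᵀM = [[182]] and Mᵀq = [348]ᵀ.
Hence a = 348 / 182 ≈ 1.91209.

a = 1.91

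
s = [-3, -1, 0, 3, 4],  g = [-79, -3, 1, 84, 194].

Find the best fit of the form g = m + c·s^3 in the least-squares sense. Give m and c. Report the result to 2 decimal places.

MᵀM·[m, c]ᵀ = Mᵀg reads: 5·m + 63·c = 197;  63·m + 5555·c = 16820.
(Σ1 = 5, Σs^3 = 63, Σs^3·s^3 = 5555, Σg = 197, Σs^3·g = 16820.)
Eliminating c: 5555·(row 1) − 63·(row 2) gives 23806·m = 5555·197 − 63·16820 = 34675, so m = 34675/23806.
Then c = (16820 − 63·(34675/23806))/5555 = 71689/23806.

m = 1.46, c = 3.01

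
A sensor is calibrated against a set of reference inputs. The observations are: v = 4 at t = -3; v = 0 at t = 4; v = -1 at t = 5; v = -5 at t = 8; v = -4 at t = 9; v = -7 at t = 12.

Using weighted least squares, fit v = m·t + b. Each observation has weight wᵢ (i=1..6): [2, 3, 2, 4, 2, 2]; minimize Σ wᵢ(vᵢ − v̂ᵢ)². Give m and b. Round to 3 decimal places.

m = -0.773, b = 2.238

Setting ∂/∂m … = 0 gives: 822·m + 90·b = -434;  90·m + 15·b = -36.
(Σwᵢ·t·t = 822, Σwᵢ·t = 90, Σwᵢ·1 = 15, Σwᵢ·t·v = -434, Σwᵢ·v = -36.)
Δ = 822·15 − 90² = 4230.
m = ((-434)·15 − 90·(-36))/4230 = -109/141; b = (822·(-36) − 90·(-434))/4230 = 526/235.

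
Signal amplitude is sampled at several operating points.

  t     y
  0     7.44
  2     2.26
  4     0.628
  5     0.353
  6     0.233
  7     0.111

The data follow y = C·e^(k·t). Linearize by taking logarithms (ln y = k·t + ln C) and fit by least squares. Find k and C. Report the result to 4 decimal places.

With ln yᵢ as the transformed response and tᵢ as the regressor:
Σt = 24.0000, Σ(t)² = 130.0000, Σln y = -2.3392, Σt·ln y = -29.5644.
Normal system: [[130.0000, 24.0000]; [24.0000, 6]]·[k, ln C]ᵀ = [-29.5644, -2.3392]ᵀ.
Solving (det = 204.0000): k = -0.59434, ln C = 1.98750, so C = exp(1.98750) = 7.29725.

k = -0.5943, C = 7.2973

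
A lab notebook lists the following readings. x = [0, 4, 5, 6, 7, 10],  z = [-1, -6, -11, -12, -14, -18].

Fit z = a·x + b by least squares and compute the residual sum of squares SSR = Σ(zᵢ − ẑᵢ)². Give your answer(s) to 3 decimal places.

SSR = 6.584

AᵀA·[a, b]ᵀ = Aᵀz reads: 226·a + 32·b = -429;  32·a + 6·b = -62.
Δ = 226·6 − 32² = 332.
a = ((-429)·6 − 32·(-62))/332 = -295/166; b = (226·(-62) − 32·(-429))/332 = -71/83.
Residuals: -12/83, 163/83, -209/166, -40/83, -117/166, 52/83; SSR = 1093/166.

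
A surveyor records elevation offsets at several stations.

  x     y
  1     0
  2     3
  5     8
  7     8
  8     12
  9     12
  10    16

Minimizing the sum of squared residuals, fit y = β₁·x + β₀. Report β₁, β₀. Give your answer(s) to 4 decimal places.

β₁ = 1.5556, β₀ = -0.9048

Normal-equation sums: Σx·x = 324, Σx = 42, Σ1 = 7.
For Mᵀy: Σx·y = 466, Σy = 59.
Eliminating β₀: 7·(row 1) − 42·(row 2) gives 504·β₁ = 7·466 − 42·59 = 784, so β₁ = 14/9.
Then β₀ = (59 − 42·(14/9))/7 = -19/21.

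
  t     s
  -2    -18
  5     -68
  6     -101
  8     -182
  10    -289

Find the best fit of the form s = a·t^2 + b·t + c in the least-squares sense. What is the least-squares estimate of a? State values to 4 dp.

XᵀX·[a, b, c]ᵀ = Xᵀs reads: 16033·a + 1845·b + 229·c = -45956;  1845·a + 229·b + 27·c = -5256;  229·a + 27·b + 5·c = -658.
(Σt^2·t^2 = 16033, Σt^2·t = 1845, Σt^2 = 229, Σt·t = 229, Σt = 27, Σ1 = 5, Σt^2·s = -45956, Σt·s = -5256, Σs = -658.)
Inverting the 3×3 Gram matrix, [a, b, c]ᵀ = [-26943/8767, 228699/113971, -191696/113971]ᵀ.

a = -3.0732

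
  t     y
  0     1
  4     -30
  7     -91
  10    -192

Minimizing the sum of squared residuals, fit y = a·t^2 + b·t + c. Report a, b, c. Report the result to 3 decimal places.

a = -1.975, b = 0.529, c = 0.690

With design matrix M, MᵀM = [[12657, 1407, 165]; [1407, 165, 21]; [165, 21, 4]] and Mᵀy = [-24139, -2677, -312]ᵀ.
Row-reducing yields a = -12253/6204, b = 1095/2068, c = 713/1034.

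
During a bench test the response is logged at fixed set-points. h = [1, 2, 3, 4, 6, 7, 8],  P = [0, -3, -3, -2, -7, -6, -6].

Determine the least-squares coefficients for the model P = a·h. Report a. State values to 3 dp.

a = -0.866

Forming MᵀM = [[179]] and MᵀP = [-155]ᵀ gives MᵀM·[a]ᵀ = MᵀP.
Hence a = -155 / 179 ≈ -0.865922.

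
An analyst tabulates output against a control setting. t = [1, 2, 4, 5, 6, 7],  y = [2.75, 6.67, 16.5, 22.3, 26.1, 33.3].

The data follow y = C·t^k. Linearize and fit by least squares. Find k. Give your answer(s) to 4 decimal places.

Taking logs, ln y = k·ln t + ln C, so regress ln y on ln t.
AᵀA = [[11.9895, 7.4265]; [7.4265, 6]], rhs = [22.8644, 15.5847]ᵀ  (here Σln t = 7.4265, Σ(ln t)² = 11.9895, Σln y = 15.5847, Σln t·ln y = 22.8644).
Slope k = (n·Σln t·ln y − Σln t·Σln y)/(n·Σ(ln t)² − (Σln t)²) = (6·22.8644 − 7.4265·15.5847)/16.7835 = 1.27779; ln C = (Σln y − k·Σln t)/n = 1.01584.

k = 1.2778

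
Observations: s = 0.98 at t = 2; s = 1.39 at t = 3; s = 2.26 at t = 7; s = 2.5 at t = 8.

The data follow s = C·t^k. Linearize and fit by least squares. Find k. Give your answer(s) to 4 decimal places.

With ln sᵢ as the transformed response and ln tᵢ as the regressor:
Σln t = 5.8171, Σ(ln t)² = 9.7980, Σln s = 2.0408, Σln t·ln s = 3.8398.
Normal system: [[9.7980, 5.8171]; [5.8171, 4]]·[k, ln C]ᵀ = [3.8398, 2.0408]ᵀ.
Slope k = (n·Σln t·ln s − Σln t·Σln s)/(n·Σ(ln t)² − (Σln t)²) = (4·3.8398 − 5.8171·2.0408)/5.3534 = 0.65151; ln C = (Σln s − k·Σln t)/n = -0.43729.

k = 0.6515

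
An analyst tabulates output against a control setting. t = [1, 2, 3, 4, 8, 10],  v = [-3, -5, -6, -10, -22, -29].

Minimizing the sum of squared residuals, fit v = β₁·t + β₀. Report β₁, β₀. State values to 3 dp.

β₁ = -2.953, β₀ = 1.279

The normal system XᵀX·[β₁, β₀]ᵀ = Xᵀv is [[194, 28]; [28, 6]]·[β₁, β₀]ᵀ = [-537, -75]ᵀ.
Δ = 194·6 − 28² = 380.
β₁ = ((-537)·6 − 28·(-75))/380 = -561/190; β₀ = (194·(-75) − 28·(-537))/380 = 243/190.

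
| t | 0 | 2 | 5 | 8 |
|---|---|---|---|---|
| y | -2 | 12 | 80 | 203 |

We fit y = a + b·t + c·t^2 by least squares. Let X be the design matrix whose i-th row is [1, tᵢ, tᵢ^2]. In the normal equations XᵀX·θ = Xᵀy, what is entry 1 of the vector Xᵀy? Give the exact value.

293

Entry 1 ↔ basis 1, so (Xᵀy)_{1} = Σᵢ yᵢ = (1)·(-2) + (1)·(12) + (1)·(80) + (1)·(203) = 293.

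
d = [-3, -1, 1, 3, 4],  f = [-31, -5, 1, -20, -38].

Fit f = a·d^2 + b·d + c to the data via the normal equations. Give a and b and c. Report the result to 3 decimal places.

a = -2.926, b = 1.963, c = 0.897

Setting ∂/∂a … = 0 gives: 420·a + 64·b + 36·c = -1071;  64·a + 36·b + 4·c = -113;  36·a + 4·b + 5·c = -93.
Inverting the 3×3 Gram matrix, [a, b, c]ᵀ = [-14759/5044, 9903/5044, 87/97]ᵀ.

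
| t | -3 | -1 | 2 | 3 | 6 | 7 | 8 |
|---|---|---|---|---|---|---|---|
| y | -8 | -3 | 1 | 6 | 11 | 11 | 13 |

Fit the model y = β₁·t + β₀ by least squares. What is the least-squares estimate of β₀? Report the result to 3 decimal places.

β₀ = -1.578

Entries of XᵀX: Σt·t = 172, Σt = 22, Σ1 = 7.
For Xᵀy: Σt·y = 294, Σy = 31.
So XᵀX·[β₁, β₀]ᵀ = Xᵀy: [[172, 22]; [22, 7]]·[β₁, β₀]ᵀ = [294, 31]ᵀ.
Eliminating β₀: 7·(row 1) − 22·(row 2) gives 720·β₁ = 7·294 − 22·31 = 1376, so β₁ = 86/45.
Then β₀ = (31 − 22·(86/45))/7 = -71/45.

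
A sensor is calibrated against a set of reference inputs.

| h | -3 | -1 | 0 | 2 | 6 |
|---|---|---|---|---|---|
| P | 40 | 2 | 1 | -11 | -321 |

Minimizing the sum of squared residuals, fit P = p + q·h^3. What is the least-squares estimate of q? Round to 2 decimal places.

Setting ∂/∂p … = 0 gives: 5·p + 196·q = -289;  196·p + 47450·q = -70506.
(Σ1 = 5, Σh^3 = 196, Σh^3·h^3 = 47450, ΣP = -289, Σh^3·P = -70506.)
Eliminating q: 47450·(row 1) − 196·(row 2) gives 198834·p = 47450·(-289) − 196·(-70506) = 106126, so p = 53063/99417.
Then q = ((-70506) − 196·(53063/99417))/47450 = -147943/99417.

q = -1.49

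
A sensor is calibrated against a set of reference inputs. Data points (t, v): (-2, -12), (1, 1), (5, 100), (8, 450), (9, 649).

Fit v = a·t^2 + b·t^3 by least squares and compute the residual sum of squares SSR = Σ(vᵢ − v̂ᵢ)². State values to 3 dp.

SSR = 2.089

MᵀM·[a, b]ᵀ = Mᵀv reads: 11299·a + 94911·b = 83822;  94911·a + 809275·b = 716118.
(Σt^2·t^2 = 11299, Σt^2·t^3 = 94911, Σt^3·t^3 = 809275, Σt^2·v = 83822, Σt^3·v = 716118.)
Determinant 11299·809275 − 94911² = 135900304.
a = (83822·809275 − 94911·716118)/135900304 = -8276653/8493769; b = (11299·716118 − 94911·83822)/135900304 = 8486715/8493769.
Residuals: -924896/8493769, 8283707/8493769, -4546150/8493769, 6703762/8493769, -3950261/8493769; SSR = 17740970/8493769.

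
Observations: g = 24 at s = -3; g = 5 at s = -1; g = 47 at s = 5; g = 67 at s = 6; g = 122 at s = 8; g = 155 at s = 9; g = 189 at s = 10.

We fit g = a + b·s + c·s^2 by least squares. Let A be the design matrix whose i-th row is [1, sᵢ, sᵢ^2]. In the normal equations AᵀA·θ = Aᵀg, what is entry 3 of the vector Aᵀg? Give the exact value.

Entry 3 ↔ basis s^2, so (Aᵀg)_{3} = Σᵢ (s^2)·gᵢ = (9)·(24) + (1)·(5) + (25)·(47) + (36)·(67) + (64)·(122) + (81)·(155) + (100)·(189) = 43071.

43071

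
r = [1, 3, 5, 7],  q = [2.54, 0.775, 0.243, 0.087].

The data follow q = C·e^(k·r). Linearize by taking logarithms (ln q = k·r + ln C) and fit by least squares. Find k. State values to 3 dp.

k = -0.564

Let Y = ln q. Fitting Y = k·r + ln C by least squares:
Sums: Σr = 16.0000, Σ(r)² = 84.0000, Σln q = -3.1793, Σr·ln q = -23.9989.
Normal system: [[84.0000, 16.0000]; [16.0000, 4]]·[k, ln C]ᵀ = [-23.9989, -3.1793]ᵀ.
Slope k = (n·Σr·ln q − Σr·Σln q)/(n·Σ(r)² − (Σr)²) = (4·-23.9989 − 16.0000·-3.1793)/80.0000 = -0.56409; ln C = (Σln q − k·Σr)/n = 1.46155.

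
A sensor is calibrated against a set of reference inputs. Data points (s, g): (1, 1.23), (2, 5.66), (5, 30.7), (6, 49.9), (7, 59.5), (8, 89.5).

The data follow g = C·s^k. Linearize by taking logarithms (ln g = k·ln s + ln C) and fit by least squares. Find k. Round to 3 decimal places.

k = 2.013

Taking logs, ln g = k·ln s + ln C, so regress ln g on ln s.
AᵀA = [[14.3918, 8.1197]; [8.1197, 6]], rhs = [31.0149, 17.8549]ᵀ  (here Σln s = 8.1197, Σ(ln s)² = 14.3918, Σln g = 17.8549, Σln s·ln g = 31.0149).
Δ = 14.3918·6 − (8.1197)² = 20.4213; k = (31.0149·6 − 8.1197·17.8549)/20.4213 = 2.01324, ln C = (14.3918·17.8549 − 8.1197·31.0149)/20.4213 = 0.25134.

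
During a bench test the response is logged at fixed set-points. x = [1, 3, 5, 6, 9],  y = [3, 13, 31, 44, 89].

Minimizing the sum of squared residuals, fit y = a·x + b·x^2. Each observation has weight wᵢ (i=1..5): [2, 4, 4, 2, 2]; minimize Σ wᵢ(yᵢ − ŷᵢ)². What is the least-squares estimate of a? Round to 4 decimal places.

Normal-equation sums: Σwᵢ·x·x = 372, Σwᵢ·x·x^2 = 2500, Σwᵢ·x^2·x^2 = 18540.
For MᵀWy: Σwᵢ·x·y = 2912, Σwᵢ·x^2·y = 21160.
So MᵀWM·[a, b]ᵀ = MᵀWy: [[372, 2500]; [2500, 18540]]·[a, b]ᵀ = [2912, 21160]ᵀ.
Eliminating b: 18540·(row 1) − 2500·(row 2) gives 646880·a = 18540·2912 − 2500·21160 = 1088480, so a = 6803/4043.
Then b = (21160 − 2500·(6803/4043))/18540 = 3697/4043.

a = 1.6827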